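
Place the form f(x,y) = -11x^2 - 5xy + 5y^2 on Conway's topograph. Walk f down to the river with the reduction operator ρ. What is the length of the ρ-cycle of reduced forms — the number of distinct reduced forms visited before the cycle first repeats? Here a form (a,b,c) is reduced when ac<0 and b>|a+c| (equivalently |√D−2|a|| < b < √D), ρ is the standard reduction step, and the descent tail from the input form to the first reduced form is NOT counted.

D = 245, ⌊√D⌋ = 15
descent: ρ → (5,15,-1)  [lands on river]
river: ρ → (-1,15,5)
ρ-cycle length = 2 (tail of 1 descent step not counted)

2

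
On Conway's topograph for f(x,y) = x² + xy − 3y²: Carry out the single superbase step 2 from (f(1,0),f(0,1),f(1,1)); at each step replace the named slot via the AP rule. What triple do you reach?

start (1,-3,-1) = (f(1,0),f(0,1),f(1,1))
replace slot 2: 2·(1+(-1)) − (-3) = 3 → (1,3,-1)

1,3,-1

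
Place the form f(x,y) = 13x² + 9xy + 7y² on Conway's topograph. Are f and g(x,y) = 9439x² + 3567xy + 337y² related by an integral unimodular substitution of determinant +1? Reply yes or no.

D₁ = -283, D₂ = -283
f: flip: (13,9,7)→(7,-9,13)
f: translate: b→5 (≡-9 mod 14), so (7,-9,13)→(7,5,11)
f: reduced (well bottom): (7,5,11) with a≤c, −a<b≤a
g: flip: (9439,3567,337)→(337,-3567,9439)
g: translate: b→-197 (≡-3567 mod 674), so (337,-3567,9439)→(337,-197,29)
g: flip: (337,-197,29)→(29,197,337)
g: translate: b→23 (≡197 mod 58), so (29,197,337)→(29,23,7)
g: flip: (29,23,7)→(7,-23,29)
g: translate: b→5 (≡-23 mod 14), so (7,-23,29)→(7,5,11)
g: reduced (well bottom): (7,5,11) with a≤c, −a<b≤a
reduced forms (7, 5, 11) vs (7, 5, 11) ⇒ equivalent

yes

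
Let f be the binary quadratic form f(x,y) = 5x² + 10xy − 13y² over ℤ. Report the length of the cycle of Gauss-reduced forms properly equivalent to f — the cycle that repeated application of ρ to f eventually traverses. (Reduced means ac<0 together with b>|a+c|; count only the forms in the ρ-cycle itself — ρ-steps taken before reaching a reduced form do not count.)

D = 360, ⌊√D⌋ = 18
river: ρ → (-13,16,2)
river: ρ → (2,16,-13)
river: ρ → (-13,10,5)
river: ρ → (5,10,-13)
ρ-cycle length = 4 (tail of 0 descent steps not counted)

4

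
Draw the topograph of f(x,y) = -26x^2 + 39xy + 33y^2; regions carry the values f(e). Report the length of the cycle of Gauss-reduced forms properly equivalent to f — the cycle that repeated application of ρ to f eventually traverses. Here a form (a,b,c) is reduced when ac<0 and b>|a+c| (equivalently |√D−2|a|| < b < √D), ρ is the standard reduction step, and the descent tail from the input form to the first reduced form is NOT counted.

D = 4953, ⌊√D⌋ = 70
river: ρ → (33,27,-32)
river: ρ → (-32,37,28)
river: ρ → (28,19,-41)
river: ρ → (-41,63,6)
river: ρ → (6,69,-8)
river: ρ → (-8,59,46)
river: ρ → (46,33,-21)
river: ρ → (-21,51,28)
river: ρ → (28,61,-11)
river: ρ → (-11,49,58)
river: ρ → (58,67,-2)
river: ρ → (-2,69,24)
river: ρ → (24,27,-44)
river: ρ → (-44,61,7)
river: ρ → (7,65,-26)
river: ρ → (-26,39,33)
ρ-cycle length = 16 (tail of 0 descent steps not counted)

16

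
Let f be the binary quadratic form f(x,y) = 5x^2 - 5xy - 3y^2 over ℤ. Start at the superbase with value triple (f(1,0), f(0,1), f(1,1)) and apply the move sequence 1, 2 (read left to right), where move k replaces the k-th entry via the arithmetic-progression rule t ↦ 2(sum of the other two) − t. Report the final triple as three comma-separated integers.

start (5,-3,-3) = (f(1,0),f(0,1),f(1,1))
replace slot 1: 2·((-3)+(-3)) − 5 = -17 → (-17,-3,-3)
replace slot 2: 2·((-17)+(-3)) − (-3) = -37 → (-17,-37,-3)

-17,-37,-3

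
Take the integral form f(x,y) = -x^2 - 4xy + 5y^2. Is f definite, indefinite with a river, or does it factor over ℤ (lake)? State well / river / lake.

D = b²−4ac = (-4)² − 4·(-1)·5 = 36
D = 6² is a perfect square ⇒ form factors over ℤ ⇒ lakes

lake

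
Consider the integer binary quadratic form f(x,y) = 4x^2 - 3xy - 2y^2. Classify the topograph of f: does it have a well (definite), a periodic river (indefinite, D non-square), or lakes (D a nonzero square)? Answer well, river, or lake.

D = b²−4ac = (-3)² − 4·4·(-2) = 41
D > 0 non-square ⇒ indefinite ⇒ periodic river

river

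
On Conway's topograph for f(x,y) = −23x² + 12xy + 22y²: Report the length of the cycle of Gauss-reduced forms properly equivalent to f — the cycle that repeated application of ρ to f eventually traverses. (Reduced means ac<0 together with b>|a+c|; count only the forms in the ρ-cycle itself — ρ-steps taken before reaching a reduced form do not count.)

D = 2168, ⌊√D⌋ = 46
river: ρ → (22,32,-13)
river: ρ → (-13,46,1)
river: ρ → (1,46,-13)
river: ρ → (-13,32,22)
river: ρ → (22,12,-23)
river: ρ → (-23,34,11)
river: ρ → (11,32,-26)
river: ρ → (-26,20,17)
river: ρ → (17,14,-29)
river: ρ → (-29,44,2)
river: ρ → (2,44,-29)
river: ρ → (-29,14,17)
river: ρ → (17,20,-26)
river: ρ → (-26,32,11)
river: ρ → (11,34,-23)
river: ρ → (-23,12,22)
ρ-cycle length = 16 (tail of 0 descent steps not counted)

16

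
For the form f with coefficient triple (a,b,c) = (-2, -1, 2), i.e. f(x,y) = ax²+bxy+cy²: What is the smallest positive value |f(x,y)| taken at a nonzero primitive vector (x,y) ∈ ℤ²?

descent: ρ → (2,1,-2)  [lands on river]
river: ρ → (-2,3,1)
river: ρ → (1,3,-2)
river: ρ → (-2,1,2)
river: ρ → (2,3,-1)
river: ρ → (-1,3,2)
closes: descent 1, river 6
min |a| on river = 1

1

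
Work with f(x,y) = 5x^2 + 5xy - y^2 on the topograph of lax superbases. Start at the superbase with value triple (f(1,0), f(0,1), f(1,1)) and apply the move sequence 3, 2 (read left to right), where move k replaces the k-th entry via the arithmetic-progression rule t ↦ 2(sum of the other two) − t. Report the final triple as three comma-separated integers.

start (5,-1,9) = (f(1,0),f(0,1),f(1,1))
replace slot 3: 2·(5+(-1)) − 9 = -1 → (5,-1,-1)
replace slot 2: 2·(5+(-1)) − (-1) = 9 → (5,9,-1)

5,9,-1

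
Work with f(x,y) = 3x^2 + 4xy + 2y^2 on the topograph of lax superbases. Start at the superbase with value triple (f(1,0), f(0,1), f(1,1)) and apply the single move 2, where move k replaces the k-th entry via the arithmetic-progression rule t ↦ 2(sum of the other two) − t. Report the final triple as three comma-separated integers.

start (3,2,9) = (f(1,0),f(0,1),f(1,1))
replace slot 2: 2·(3+9) − 2 = 22 → (3,22,9)

3,22,9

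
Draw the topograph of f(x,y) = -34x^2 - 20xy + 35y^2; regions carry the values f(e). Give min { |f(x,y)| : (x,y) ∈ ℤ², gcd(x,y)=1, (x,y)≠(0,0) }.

descent: ρ → (35,20,-34)  [lands on river]
river: ρ → (-34,48,21)
river: ρ → (21,36,-46)
river: ρ → (-46,56,11)
river: ρ → (11,54,-51)
river: ρ → (-51,48,14)
river: ρ → (14,64,-19)
river: ρ → (-19,50,35)
closes: descent 1, river 8
min |a| on river = 11

11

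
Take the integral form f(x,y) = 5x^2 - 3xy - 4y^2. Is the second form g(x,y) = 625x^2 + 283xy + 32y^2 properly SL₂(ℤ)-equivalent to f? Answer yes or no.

D₁ = 89, D₂ = 89
river cycle of f (length 14): (-4, 3, 5), (5, 7, -2), (-2, 9, 1), (1, 9, -2), (-2, 7, 5), (5, 3, -4), (-4, 5, 4), (4, 3, -5), (-5, 7, 2), (2, 9, -1), … (4 more)
river cycle of g (length 14): (5, 7, -2), (-2, 9, 1), (1, 9, -2), (-2, 7, 5), (5, 3, -4), (-4, 5, 4), (4, 3, -5), (-5, 7, 2), (2, 9, -1), (-1, 9, 2), … (4 more)
cycles coincide ⇒ equivalent

yes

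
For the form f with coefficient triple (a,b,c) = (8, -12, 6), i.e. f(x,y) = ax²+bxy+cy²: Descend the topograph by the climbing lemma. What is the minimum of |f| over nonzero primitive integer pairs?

translate: b→4 (≡-12 mod 16), so (8,-12,6)→(8,4,2)
flip: (8,4,2)→(2,-4,8)
translate: b→0 (≡-4 mod 4), so (2,-4,8)→(2,0,6)
reduced (well bottom): (2,0,6) with a≤c, −a<b≤a
well minimum = a = 2

2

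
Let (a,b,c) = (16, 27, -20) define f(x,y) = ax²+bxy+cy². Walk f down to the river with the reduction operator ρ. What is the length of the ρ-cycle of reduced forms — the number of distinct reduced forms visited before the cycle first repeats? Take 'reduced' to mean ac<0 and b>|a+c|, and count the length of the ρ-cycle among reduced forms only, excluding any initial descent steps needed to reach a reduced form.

D = 2009, ⌊√D⌋ = 44
river: ρ → (-20,13,23)
river: ρ → (23,33,-10)
river: ρ → (-10,27,32)
river: ρ → (32,37,-5)
river: ρ → (-5,43,8)
river: ρ → (8,37,-20)
river: ρ → (-20,43,2)
river: ρ → (2,41,-41)
river: ρ → (-41,41,2)
river: ρ → (2,43,-20)
river: ρ → (-20,37,8)
river: ρ → (8,43,-5)
river: ρ → (-5,37,32)
river: ρ → (32,27,-10)
river: ρ → (-10,33,23)
river: ρ → (23,13,-20)
river: ρ → (-20,27,16)
river: ρ → (16,37,-10)
river: ρ → (-10,43,4)
river: ρ → (4,37,-40)
river: ρ → (-40,43,1)
river: ρ → (1,43,-40)
river: ρ → (-40,37,4)
river: ρ → (4,43,-10)
river: ρ → (-10,37,16)
river: ρ → (16,27,-20)
ρ-cycle length = 26 (tail of 0 descent steps not counted)

26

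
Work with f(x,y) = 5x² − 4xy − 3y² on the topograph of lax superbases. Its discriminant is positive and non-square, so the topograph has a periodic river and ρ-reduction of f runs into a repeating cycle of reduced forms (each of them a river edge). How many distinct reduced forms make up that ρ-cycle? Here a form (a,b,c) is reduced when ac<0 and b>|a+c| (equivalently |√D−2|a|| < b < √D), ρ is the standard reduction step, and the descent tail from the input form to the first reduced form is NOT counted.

D = 76, ⌊√D⌋ = 8
descent: ρ → (-3,4,5)  [lands on river]
river: ρ → (5,6,-2)
river: ρ → (-2,6,5)
river: ρ → (5,4,-3)
river: ρ → (-3,8,1)
river: ρ → (1,8,-3)
ρ-cycle length = 6 (tail of 1 descent step not counted)

6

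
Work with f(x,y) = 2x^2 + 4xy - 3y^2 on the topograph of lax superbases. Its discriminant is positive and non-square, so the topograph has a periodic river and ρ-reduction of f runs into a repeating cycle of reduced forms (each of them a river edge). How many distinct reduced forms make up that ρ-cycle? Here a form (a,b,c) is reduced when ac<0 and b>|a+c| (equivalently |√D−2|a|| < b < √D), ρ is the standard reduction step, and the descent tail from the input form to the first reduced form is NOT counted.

D = 40, ⌊√D⌋ = 6
river: ρ → (-3,2,3)
river: ρ → (3,4,-2)
river: ρ → (-2,4,3)
river: ρ → (3,2,-3)
river: ρ → (-3,4,2)
river: ρ → (2,4,-3)
ρ-cycle length = 6 (tail of 0 descent steps not counted)

6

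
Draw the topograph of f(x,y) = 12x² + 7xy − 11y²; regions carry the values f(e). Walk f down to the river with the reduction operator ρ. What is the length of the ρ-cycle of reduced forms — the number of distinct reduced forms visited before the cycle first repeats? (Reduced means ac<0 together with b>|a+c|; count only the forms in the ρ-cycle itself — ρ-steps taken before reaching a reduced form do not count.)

D = 577, ⌊√D⌋ = 24
river: ρ → (-11,15,8)
river: ρ → (8,17,-9)
river: ρ → (-9,19,6)
river: ρ → (6,17,-12)
river: ρ → (-12,7,11)
river: ρ → (11,15,-8)
river: ρ → (-8,17,9)
river: ρ → (9,19,-6)
river: ρ → (-6,17,12)
river: ρ → (12,7,-11)
ρ-cycle length = 10 (tail of 0 descent steps not counted)

10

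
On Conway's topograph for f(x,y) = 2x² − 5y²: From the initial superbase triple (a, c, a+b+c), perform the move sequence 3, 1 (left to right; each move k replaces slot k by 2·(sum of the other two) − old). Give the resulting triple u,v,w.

start (2,-5,-3) = (f(1,0),f(0,1),f(1,1))
replace slot 3: 2·(2+(-5)) − (-3) = -3 → (2,-5,-3)
replace slot 1: 2·((-5)+(-3)) − 2 = -18 → (-18,-5,-3)

-18,-5,-3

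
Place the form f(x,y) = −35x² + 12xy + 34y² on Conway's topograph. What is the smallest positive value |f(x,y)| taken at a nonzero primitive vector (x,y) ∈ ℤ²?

river: ρ → (34,56,-13)
river: ρ → (-13,48,50)
river: ρ → (50,52,-11)
river: ρ → (-11,58,35)
river: ρ → (35,12,-34)
river: ρ → (-34,56,13)
river: ρ → (13,48,-50)
river: ρ → (-50,52,11)
river: ρ → (11,58,-35)
river: ρ → (-35,12,34)
closes: descent 0, river 10
min |a| on river = 11

11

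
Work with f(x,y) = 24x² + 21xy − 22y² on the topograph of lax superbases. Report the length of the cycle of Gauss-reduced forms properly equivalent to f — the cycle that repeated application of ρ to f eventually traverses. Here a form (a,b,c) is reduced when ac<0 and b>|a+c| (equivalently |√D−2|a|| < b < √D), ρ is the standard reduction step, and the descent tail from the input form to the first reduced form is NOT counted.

D = 2553, ⌊√D⌋ = 50
river: ρ → (-22,23,23)
river: ρ → (23,23,-22)
river: ρ → (-22,21,24)
river: ρ → (24,27,-19)
river: ρ → (-19,49,2)
river: ρ → (2,47,-43)
river: ρ → (-43,39,6)
river: ρ → (6,45,-22)
river: ρ → (-22,43,8)
river: ρ → (8,37,-37)
river: ρ → (-37,37,8)
river: ρ → (8,43,-22)
river: ρ → (-22,45,6)
river: ρ → (6,39,-43)
river: ρ → (-43,47,2)
river: ρ → (2,49,-19)
river: ρ → (-19,27,24)
river: ρ → (24,21,-22)
ρ-cycle length = 18 (tail of 0 descent steps not counted)

18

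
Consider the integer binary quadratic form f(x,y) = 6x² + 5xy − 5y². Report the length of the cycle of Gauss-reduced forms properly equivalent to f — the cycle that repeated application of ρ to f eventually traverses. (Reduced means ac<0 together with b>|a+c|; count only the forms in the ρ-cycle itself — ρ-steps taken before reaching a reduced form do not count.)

D = 145, ⌊√D⌋ = 12
river: ρ → (-5,5,6)
river: ρ → (6,7,-4)
river: ρ → (-4,9,4)
river: ρ → (4,7,-6)
river: ρ → (-6,5,5)
river: ρ → (5,5,-6)
river: ρ → (-6,7,4)
river: ρ → (4,9,-4)
river: ρ → (-4,7,6)
river: ρ → (6,5,-5)
ρ-cycle length = 10 (tail of 0 descent steps not counted)

10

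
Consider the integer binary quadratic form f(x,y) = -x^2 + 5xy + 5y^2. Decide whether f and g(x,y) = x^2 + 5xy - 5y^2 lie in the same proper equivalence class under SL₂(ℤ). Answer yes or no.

D₁ = 45, D₂ = 45
river cycle of f (length 2): (5, 5, -1), (-1, 5, 5)
river cycle of g (length 2): (-5, 5, 1), (1, 5, -5)
cycles differ ⇒ inequivalent

no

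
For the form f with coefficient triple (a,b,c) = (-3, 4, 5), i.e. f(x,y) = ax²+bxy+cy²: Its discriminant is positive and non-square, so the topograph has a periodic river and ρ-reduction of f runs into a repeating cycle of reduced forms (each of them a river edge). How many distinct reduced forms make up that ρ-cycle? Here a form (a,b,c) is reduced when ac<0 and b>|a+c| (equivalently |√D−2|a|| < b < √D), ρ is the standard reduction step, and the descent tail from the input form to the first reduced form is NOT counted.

D = 76, ⌊√D⌋ = 8
river: ρ → (5,6,-2)
river: ρ → (-2,6,5)
river: ρ → (5,4,-3)
river: ρ → (-3,8,1)
river: ρ → (1,8,-3)
river: ρ → (-3,4,5)
ρ-cycle length = 6 (tail of 0 descent steps not counted)

6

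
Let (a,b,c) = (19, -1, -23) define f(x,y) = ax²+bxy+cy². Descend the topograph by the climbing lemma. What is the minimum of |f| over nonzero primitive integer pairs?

descent: ρ → (-23,1,19)
descent: ρ → (19,37,-5)  [lands on river]
river: ρ → (-5,33,33)
river: ρ → (33,33,-5)
river: ρ → (-5,37,19)
river: ρ → (19,39,-3)
river: ρ → (-3,39,19)
closes: descent 2, river 6
min |a| on river = 3

3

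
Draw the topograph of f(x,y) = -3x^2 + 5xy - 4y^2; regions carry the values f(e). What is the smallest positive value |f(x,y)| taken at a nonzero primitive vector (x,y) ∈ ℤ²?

translate: b→1 (≡-5 mod 6), so (3,-5,4)→(3,1,2)
flip: (3,1,2)→(2,-1,3)
reduced (well bottom): (2,-1,3) with a≤c, −a<b≤a
well minimum |f| = |-2| = 2 (negative-definite)

2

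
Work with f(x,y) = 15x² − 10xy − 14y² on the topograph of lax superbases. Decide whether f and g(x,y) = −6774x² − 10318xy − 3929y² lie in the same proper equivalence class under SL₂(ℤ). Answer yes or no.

D₁ = 940, D₂ = 940
river cycle of f (length 6): (-14, 10, 15), (15, 20, -9), (-9, 16, 19), (19, 22, -6), (-6, 26, 11), (11, 18, -14)
river cycle of g (length 6): (-14, 10, 15), (15, 20, -9), (-9, 16, 19), (19, 22, -6), (-6, 26, 11), (11, 18, -14)
cycles coincide ⇒ equivalent

yes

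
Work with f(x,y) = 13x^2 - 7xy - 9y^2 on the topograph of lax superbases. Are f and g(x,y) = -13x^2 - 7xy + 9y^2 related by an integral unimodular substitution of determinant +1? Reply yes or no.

D₁ = 517, D₂ = 517
river cycle of f (length 10): (-9, 7, 13), (13, 19, -3), (-3, 17, 19), (19, 21, -1), (-1, 21, 19), (19, 17, -3), (-3, 19, 13), (13, 7, -9), (-9, 11, 11), (11, 11, -9)
river cycle of g (length 10): (9, 7, -13), (-13, 19, 3), (3, 17, -19), (-19, 21, 1), (1, 21, -19), (-19, 17, 3), (3, 19, -13), (-13, 7, 9), (9, 11, -11), (-11, 11, 9)
cycles differ ⇒ inequivalent

no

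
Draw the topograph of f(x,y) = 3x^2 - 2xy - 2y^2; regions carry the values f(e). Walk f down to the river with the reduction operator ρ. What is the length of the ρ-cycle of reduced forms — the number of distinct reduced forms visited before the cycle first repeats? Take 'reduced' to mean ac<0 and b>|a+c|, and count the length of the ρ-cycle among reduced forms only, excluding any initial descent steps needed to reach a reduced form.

D = 28, ⌊√D⌋ = 5
descent: ρ → (-2,2,3)  [lands on river]
river: ρ → (3,4,-1)
river: ρ → (-1,4,3)
river: ρ → (3,2,-2)
ρ-cycle length = 4 (tail of 1 descent step not counted)

4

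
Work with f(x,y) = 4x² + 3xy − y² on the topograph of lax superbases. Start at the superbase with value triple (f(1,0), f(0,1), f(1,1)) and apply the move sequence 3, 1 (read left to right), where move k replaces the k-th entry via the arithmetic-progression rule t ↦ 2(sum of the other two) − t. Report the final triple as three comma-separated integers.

start (4,-1,6) = (f(1,0),f(0,1),f(1,1))
replace slot 3: 2·(4+(-1)) − 6 = 0 → (4,-1,0)
replace slot 1: 2·((-1)+0) − 4 = -6 → (-6,-1,0)

-6,-1,0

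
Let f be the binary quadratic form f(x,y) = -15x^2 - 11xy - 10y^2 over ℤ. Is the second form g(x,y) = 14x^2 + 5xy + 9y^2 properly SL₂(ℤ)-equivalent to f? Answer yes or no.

D₁ = -479, D₂ = -479
f is negative-definite; reduce −f:
−f: flip: (15,11,10)→(10,-11,15)
−f: translate: b→9 (≡-11 mod 20), so (10,-11,15)→(10,9,14)
−f: reduced (well bottom): (10,9,14) with a≤c, −a<b≤a
flip sign back: reduced form of f is (-10,-9,-14)
g: flip: (14,5,9)→(9,-5,14)
g: reduced (well bottom): (9,-5,14) with a≤c, −a<b≤a
reduced forms (-10, -9, -14) vs (9, -5, 14) ⇒ inequivalent

no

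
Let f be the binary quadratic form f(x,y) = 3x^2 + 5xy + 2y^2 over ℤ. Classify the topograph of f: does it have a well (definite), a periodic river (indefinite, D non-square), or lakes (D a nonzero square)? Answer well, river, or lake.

D = b²−4ac = 5² − 4·3·2 = 1
D = 1² is a perfect square ⇒ form factors over ℤ ⇒ lakes

lake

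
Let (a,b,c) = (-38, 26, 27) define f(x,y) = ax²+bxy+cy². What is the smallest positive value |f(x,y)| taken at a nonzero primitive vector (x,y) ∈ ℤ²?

river: ρ → (27,28,-37)
river: ρ → (-37,46,18)
river: ρ → (18,62,-13)
river: ρ → (-13,68,3)
river: ρ → (3,64,-57)
river: ρ → (-57,50,10)
river: ρ → (10,50,-57)
river: ρ → (-57,64,3)
river: ρ → (3,68,-13)
river: ρ → (-13,62,18)
river: ρ → (18,46,-37)
river: ρ → (-37,28,27)
river: ρ → (27,26,-38)
river: ρ → (-38,50,15)
river: ρ → (15,40,-53)
river: ρ → (-53,66,2)
river: ρ → (2,66,-53)
river: ρ → (-53,40,15)
river: ρ → (15,50,-38)
river: ρ → (-38,26,27)
closes: descent 0, river 20
min |a| on river = 2

2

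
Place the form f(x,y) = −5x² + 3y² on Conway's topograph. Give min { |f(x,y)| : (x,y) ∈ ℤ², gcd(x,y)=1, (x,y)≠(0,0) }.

descent: ρ → (3,6,-2)  [lands on river]
river: ρ → (-2,6,3)
closes: descent 1, river 2
min |a| on river = 2

2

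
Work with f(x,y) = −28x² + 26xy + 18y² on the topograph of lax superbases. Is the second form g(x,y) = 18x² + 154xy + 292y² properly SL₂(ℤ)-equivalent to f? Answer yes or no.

D₁ = 2692, D₂ = 2692
river cycle of f (length 58): (18, 46, -8), (-8, 50, 6), (6, 46, -24), (-24, 50, 2), (2, 50, -24), (-24, 46, 6), (6, 50, -8), (-8, 46, 18), (18, 26, -28), (-28, 30, 16), … (48 more)
river cycle of g (length 58): (18, 46, -8), (-8, 50, 6), (6, 46, -24), (-24, 50, 2), (2, 50, -24), (-24, 46, 6), (6, 50, -8), (-8, 46, 18), (18, 26, -28), (-28, 30, 16), … (48 more)
cycles coincide ⇒ equivalent

yes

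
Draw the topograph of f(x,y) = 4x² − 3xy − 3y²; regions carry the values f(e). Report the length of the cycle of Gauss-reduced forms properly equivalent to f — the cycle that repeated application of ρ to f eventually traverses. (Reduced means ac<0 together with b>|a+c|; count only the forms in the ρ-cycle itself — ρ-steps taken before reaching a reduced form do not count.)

D = 57, ⌊√D⌋ = 7
descent: ρ → (-3,3,4)  [lands on river]
river: ρ → (4,5,-2)
river: ρ → (-2,7,1)
river: ρ → (1,7,-2)
river: ρ → (-2,5,4)
river: ρ → (4,3,-3)
ρ-cycle length = 6 (tail of 1 descent step not counted)

6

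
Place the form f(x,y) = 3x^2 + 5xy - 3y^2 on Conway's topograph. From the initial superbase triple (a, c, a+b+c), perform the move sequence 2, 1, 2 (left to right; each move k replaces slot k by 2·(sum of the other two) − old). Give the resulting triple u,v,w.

start (3,-3,5) = (f(1,0),f(0,1),f(1,1))
replace slot 2: 2·(3+5) − (-3) = 19 → (3,19,5)
replace slot 1: 2·(19+5) − 3 = 45 → (45,19,5)
replace slot 2: 2·(45+5) − 19 = 81 → (45,81,5)

45,81,5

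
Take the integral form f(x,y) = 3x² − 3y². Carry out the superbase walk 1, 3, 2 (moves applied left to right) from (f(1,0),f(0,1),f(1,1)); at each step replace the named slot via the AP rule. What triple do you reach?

start (3,-3,0) = (f(1,0),f(0,1),f(1,1))
replace slot 1: 2·((-3)+0) − 3 = -9 → (-9,-3,0)
replace slot 3: 2·((-9)+(-3)) − 0 = -24 → (-9,-3,-24)
replace slot 2: 2·((-9)+(-24)) − (-3) = -63 → (-9,-63,-24)

-9,-63,-24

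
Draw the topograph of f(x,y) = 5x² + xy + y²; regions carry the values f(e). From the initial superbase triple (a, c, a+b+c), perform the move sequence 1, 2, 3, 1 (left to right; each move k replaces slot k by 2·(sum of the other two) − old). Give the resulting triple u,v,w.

start (5,1,7) = (f(1,0),f(0,1),f(1,1))
replace slot 1: 2·(1+7) − 5 = 11 → (11,1,7)
replace slot 2: 2·(11+7) − 1 = 35 → (11,35,7)
replace slot 3: 2·(11+35) − 7 = 85 → (11,35,85)
replace slot 1: 2·(35+85) − 11 = 229 → (229,35,85)

229,35,85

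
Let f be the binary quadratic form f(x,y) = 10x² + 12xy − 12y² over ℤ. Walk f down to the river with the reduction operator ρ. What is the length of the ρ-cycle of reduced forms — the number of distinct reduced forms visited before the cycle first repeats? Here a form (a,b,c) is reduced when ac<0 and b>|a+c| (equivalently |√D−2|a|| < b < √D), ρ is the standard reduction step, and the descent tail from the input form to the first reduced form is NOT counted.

D = 624, ⌊√D⌋ = 24
river: ρ → (-12,12,10)
river: ρ → (10,8,-14)
river: ρ → (-14,20,4)
river: ρ → (4,20,-14)
river: ρ → (-14,8,10)
river: ρ → (10,12,-12)
ρ-cycle length = 6 (tail of 0 descent steps not counted)

6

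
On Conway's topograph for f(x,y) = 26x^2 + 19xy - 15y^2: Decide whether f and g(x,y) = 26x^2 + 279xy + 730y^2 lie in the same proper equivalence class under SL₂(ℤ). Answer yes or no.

D₁ = 1921, D₂ = 1921
river cycle of f (length 58): (-15, 41, 4), (4, 39, -25), (-25, 11, 18), (18, 25, -18), (-18, 11, 25), (25, 39, -4), (-4, 41, 15), (15, 19, -26), (-26, 33, 8), (8, 31, -30), … (48 more)
river cycle of g (length 58): (26, 19, -15), (-15, 41, 4), (4, 39, -25), (-25, 11, 18), (18, 25, -18), (-18, 11, 25), (25, 39, -4), (-4, 41, 15), (15, 19, -26), (-26, 33, 8), … (48 more)
cycles coincide ⇒ equivalent

yes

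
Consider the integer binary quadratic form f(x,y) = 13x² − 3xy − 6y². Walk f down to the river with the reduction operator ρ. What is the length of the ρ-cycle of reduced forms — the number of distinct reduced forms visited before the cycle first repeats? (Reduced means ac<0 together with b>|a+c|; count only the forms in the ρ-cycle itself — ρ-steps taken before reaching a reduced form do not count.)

D = 321, ⌊√D⌋ = 17
descent: ρ → (-6,15,4)  [lands on river]
river: ρ → (4,17,-2)
river: ρ → (-2,15,12)
river: ρ → (12,9,-5)
river: ρ → (-5,11,10)
river: ρ → (10,9,-6)
ρ-cycle length = 6 (tail of 1 descent step not counted)

6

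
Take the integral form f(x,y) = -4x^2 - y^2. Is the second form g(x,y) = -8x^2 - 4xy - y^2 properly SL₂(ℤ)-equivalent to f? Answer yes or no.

D₁ = -16, D₂ = -16
f is negative-definite; reduce −f:
−f: flip: (4,0,1)→(1,0,4)
−f: reduced (well bottom): (1,0,4) with a≤c, −a<b≤a
flip sign back: reduced form of f is (-1,0,-4)
g is negative-definite; reduce −g:
−g: flip: (8,4,1)→(1,-4,8)
−g: translate: b→0 (≡-4 mod 2), so (1,-4,8)→(1,0,4)
−g: reduced (well bottom): (1,0,4) with a≤c, −a<b≤a
flip sign back: reduced form of g is (-1,0,-4)
reduced forms (-1, 0, -4) vs (-1, 0, -4) ⇒ equivalent

yes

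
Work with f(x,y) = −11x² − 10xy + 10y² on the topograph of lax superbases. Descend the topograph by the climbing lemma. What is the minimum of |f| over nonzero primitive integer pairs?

descent: ρ → (10,10,-11)  [lands on river]
river: ρ → (-11,12,9)
river: ρ → (9,6,-14)
river: ρ → (-14,22,1)
river: ρ → (1,22,-14)
river: ρ → (-14,6,9)
river: ρ → (9,12,-11)
river: ρ → (-11,10,10)
closes: descent 1, river 8
min |a| on river = 1

1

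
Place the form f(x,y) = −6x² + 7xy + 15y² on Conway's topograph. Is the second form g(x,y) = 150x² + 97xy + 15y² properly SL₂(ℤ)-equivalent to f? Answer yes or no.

D₁ = 409, D₂ = 409
river cycle of f (length 54): (-6, 19, 2), (2, 17, -15), (-15, 13, 4), (4, 19, -3), (-3, 17, 10), (10, 3, -10), (-10, 17, 3), (3, 19, -4), (-4, 13, 15), (15, 17, -2), … (44 more)
river cycle of g (length 54): (-6, 19, 2), (2, 17, -15), (-15, 13, 4), (4, 19, -3), (-3, 17, 10), (10, 3, -10), (-10, 17, 3), (3, 19, -4), (-4, 13, 15), (15, 17, -2), … (44 more)
cycles coincide ⇒ equivalent

yes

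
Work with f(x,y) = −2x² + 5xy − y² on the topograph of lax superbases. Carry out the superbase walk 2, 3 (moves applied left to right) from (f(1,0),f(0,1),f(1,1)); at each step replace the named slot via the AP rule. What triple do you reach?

start (-2,-1,2) = (f(1,0),f(0,1),f(1,1))
replace slot 2: 2·((-2)+2) − (-1) = 1 → (-2,1,2)
replace slot 3: 2·((-2)+1) − 2 = -4 → (-2,1,-4)

-2,1,-4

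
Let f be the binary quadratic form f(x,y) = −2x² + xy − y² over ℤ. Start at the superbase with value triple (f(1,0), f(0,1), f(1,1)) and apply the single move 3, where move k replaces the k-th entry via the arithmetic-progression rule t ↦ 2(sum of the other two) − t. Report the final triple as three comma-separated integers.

start (-2,-1,-2) = (f(1,0),f(0,1),f(1,1))
replace slot 3: 2·((-2)+(-1)) − (-2) = -4 → (-2,-1,-4)

-2,-1,-4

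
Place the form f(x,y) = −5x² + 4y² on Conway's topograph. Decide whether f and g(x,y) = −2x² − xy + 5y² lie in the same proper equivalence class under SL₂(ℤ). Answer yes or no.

D₁ = 80, D₂ = 41
discriminants differ ⇒ not SL₂(ℤ)-equivalent

no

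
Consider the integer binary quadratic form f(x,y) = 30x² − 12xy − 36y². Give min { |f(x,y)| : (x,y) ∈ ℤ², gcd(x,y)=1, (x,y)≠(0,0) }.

descent: ρ → (-36,12,30)  [lands on river]
river: ρ → (30,48,-18)
river: ρ → (-18,60,12)
river: ρ → (12,60,-18)
river: ρ → (-18,48,30)
river: ρ → (30,12,-36)
river: ρ → (-36,60,6)
river: ρ → (6,60,-36)
closes: descent 1, river 8
min |a| on river = 6

6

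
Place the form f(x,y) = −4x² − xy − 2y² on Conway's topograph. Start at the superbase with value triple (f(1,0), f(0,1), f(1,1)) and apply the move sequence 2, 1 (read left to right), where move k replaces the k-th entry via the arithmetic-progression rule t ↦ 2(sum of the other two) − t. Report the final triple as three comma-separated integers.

start (-4,-2,-7) = (f(1,0),f(0,1),f(1,1))
replace slot 2: 2·((-4)+(-7)) − (-2) = -20 → (-4,-20,-7)
replace slot 1: 2·((-20)+(-7)) − (-4) = -50 → (-50,-20,-7)

-50,-20,-7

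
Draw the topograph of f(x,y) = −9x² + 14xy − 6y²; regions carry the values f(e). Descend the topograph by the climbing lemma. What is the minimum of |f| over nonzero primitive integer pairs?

translate: b→4 (≡-14 mod 18), so (9,-14,6)→(9,4,1)
flip: (9,4,1)→(1,-4,9)
translate: b→0 (≡-4 mod 2), so (1,-4,9)→(1,0,5)
reduced (well bottom): (1,0,5) with a≤c, −a<b≤a
well minimum |f| = |-1| = 1 (negative-definite)

1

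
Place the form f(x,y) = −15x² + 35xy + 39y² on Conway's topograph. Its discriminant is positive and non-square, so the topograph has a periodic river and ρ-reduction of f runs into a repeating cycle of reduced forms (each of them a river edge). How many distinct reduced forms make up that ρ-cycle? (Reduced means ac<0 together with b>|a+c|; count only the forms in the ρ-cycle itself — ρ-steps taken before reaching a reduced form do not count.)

D = 3565, ⌊√D⌋ = 59
river: ρ → (39,43,-11)
river: ρ → (-11,45,35)
river: ρ → (35,25,-21)
river: ρ → (-21,59,1)
river: ρ → (1,59,-21)
river: ρ → (-21,25,35)
river: ρ → (35,45,-11)
river: ρ → (-11,43,39)
river: ρ → (39,35,-15)
river: ρ → (-15,55,9)
river: ρ → (9,53,-21)
river: ρ → (-21,31,31)
river: ρ → (31,31,-21)
river: ρ → (-21,53,9)
river: ρ → (9,55,-15)
river: ρ → (-15,35,39)
ρ-cycle length = 16 (tail of 0 descent steps not counted)

16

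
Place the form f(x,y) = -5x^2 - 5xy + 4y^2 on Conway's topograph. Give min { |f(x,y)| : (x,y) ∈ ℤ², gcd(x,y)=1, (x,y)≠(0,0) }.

descent: ρ → (4,5,-5)  [lands on river]
river: ρ → (-5,5,4)
river: ρ → (4,3,-6)
river: ρ → (-6,9,1)
river: ρ → (1,9,-6)
river: ρ → (-6,3,4)
closes: descent 1, river 6
min |a| on river = 1

1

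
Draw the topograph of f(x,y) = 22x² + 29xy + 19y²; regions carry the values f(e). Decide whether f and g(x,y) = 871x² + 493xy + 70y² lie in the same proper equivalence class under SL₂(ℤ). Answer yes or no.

D₁ = -831, D₂ = -831
f: translate: b→-15 (≡29 mod 44), so (22,29,19)→(22,-15,12)
f: flip: (22,-15,12)→(12,15,22)
f: translate: b→-9 (≡15 mod 24), so (12,15,22)→(12,-9,19)
f: reduced (well bottom): (12,-9,19) with a≤c, −a<b≤a
g: flip: (871,493,70)→(70,-493,871)
g: translate: b→67 (≡-493 mod 140), so (70,-493,871)→(70,67,19)
g: flip: (70,67,19)→(19,-67,70)
g: translate: b→9 (≡-67 mod 38), so (19,-67,70)→(19,9,12)
g: flip: (19,9,12)→(12,-9,19)
g: reduced (well bottom): (12,-9,19) with a≤c, −a<b≤a
reduced forms (12, -9, 19) vs (12, -9, 19) ⇒ equivalent

yes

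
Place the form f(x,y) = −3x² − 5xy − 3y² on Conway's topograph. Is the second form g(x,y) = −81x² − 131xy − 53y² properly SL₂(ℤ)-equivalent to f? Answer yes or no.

D₁ = -11, D₂ = -11
f is negative-definite; reduce −f:
−f: translate: b→-1 (≡5 mod 6), so (3,5,3)→(3,-1,1)
−f: flip: (3,-1,1)→(1,1,3)
−f: reduced (well bottom): (1,1,3) with a≤c, −a<b≤a
flip sign back: reduced form of f is (-1,-1,-3)
g is negative-definite; reduce −g:
−g: translate: b→-31 (≡131 mod 162), so (81,131,53)→(81,-31,3)
−g: flip: (81,-31,3)→(3,31,81)
−g: translate: b→1 (≡31 mod 6), so (3,31,81)→(3,1,1)
−g: flip: (3,1,1)→(1,-1,3)
−g: translate: b→1 (≡-1 mod 2), so (1,-1,3)→(1,1,3)
−g: reduced (well bottom): (1,1,3) with a≤c, −a<b≤a
flip sign back: reduced form of g is (-1,-1,-3)
reduced forms (-1, -1, -3) vs (-1, -1, -3) ⇒ equivalent

yes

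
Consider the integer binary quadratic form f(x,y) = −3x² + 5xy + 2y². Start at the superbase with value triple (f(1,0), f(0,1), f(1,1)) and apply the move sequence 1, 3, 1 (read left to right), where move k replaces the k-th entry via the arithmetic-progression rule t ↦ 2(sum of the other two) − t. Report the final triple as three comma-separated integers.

start (-3,2,4) = (f(1,0),f(0,1),f(1,1))
replace slot 1: 2·(2+4) − (-3) = 15 → (15,2,4)
replace slot 3: 2·(15+2) − 4 = 30 → (15,2,30)
replace slot 1: 2·(2+30) − 15 = 49 → (49,2,30)

49,2,30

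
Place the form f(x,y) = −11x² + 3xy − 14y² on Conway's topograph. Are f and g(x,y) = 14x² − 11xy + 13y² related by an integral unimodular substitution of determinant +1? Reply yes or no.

D₁ = -607, D₂ = -607
f is negative-definite; reduce −f:
−f: reduced (well bottom): (11,-3,14) with a≤c, −a<b≤a
flip sign back: reduced form of f is (-11,3,-14)
g: flip: (14,-11,13)→(13,11,14)
g: reduced (well bottom): (13,11,14) with a≤c, −a<b≤a
reduced forms (-11, 3, -14) vs (13, 11, 14) ⇒ inequivalent

no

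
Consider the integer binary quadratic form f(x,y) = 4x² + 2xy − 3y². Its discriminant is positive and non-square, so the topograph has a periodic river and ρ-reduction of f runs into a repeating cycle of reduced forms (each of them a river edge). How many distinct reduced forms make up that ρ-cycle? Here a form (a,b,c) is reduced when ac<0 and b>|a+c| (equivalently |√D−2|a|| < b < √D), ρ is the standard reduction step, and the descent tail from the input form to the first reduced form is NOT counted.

D = 52, ⌊√D⌋ = 7
river: ρ → (-3,4,3)
river: ρ → (3,2,-4)
river: ρ → (-4,6,1)
river: ρ → (1,6,-4)
river: ρ → (-4,2,3)
river: ρ → (3,4,-3)
river: ρ → (-3,2,4)
river: ρ → (4,6,-1)
river: ρ → (-1,6,4)
river: ρ → (4,2,-3)
ρ-cycle length = 10 (tail of 0 descent steps not counted)

10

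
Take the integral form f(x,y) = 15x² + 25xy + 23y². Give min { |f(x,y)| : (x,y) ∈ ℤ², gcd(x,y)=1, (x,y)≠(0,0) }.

translate: b→-5 (≡25 mod 30), so (15,25,23)→(15,-5,13)
flip: (15,-5,13)→(13,5,15)
reduced (well bottom): (13,5,15) with a≤c, −a<b≤a
well minimum = a = 13

13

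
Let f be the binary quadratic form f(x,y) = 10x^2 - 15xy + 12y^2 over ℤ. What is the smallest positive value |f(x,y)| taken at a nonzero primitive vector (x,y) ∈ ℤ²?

translate: b→5 (≡-15 mod 20), so (10,-15,12)→(10,5,7)
flip: (10,5,7)→(7,-5,10)
reduced (well bottom): (7,-5,10) with a≤c, −a<b≤a
well minimum = a = 7

7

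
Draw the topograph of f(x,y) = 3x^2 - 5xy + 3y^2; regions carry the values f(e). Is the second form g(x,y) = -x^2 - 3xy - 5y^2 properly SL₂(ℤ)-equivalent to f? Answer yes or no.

D₁ = -11, D₂ = -11
f: translate: b→1 (≡-5 mod 6), so (3,-5,3)→(3,1,1)
f: flip: (3,1,1)→(1,-1,3)
f: translate: b→1 (≡-1 mod 2), so (1,-1,3)→(1,1,3)
f: reduced (well bottom): (1,1,3) with a≤c, −a<b≤a
g is negative-definite; reduce −g:
−g: translate: b→1 (≡3 mod 2), so (1,3,5)→(1,1,3)
−g: reduced (well bottom): (1,1,3) with a≤c, −a<b≤a
flip sign back: reduced form of g is (-1,-1,-3)
reduced forms (1, 1, 3) vs (-1, -1, -3) ⇒ inequivalent

no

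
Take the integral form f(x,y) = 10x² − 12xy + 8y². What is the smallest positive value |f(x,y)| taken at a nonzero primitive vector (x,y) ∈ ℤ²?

translate: b→8 (≡-12 mod 20), so (10,-12,8)→(10,8,6)
flip: (10,8,6)→(6,-8,10)
translate: b→4 (≡-8 mod 12), so (6,-8,10)→(6,4,8)
reduced (well bottom): (6,4,8) with a≤c, −a<b≤a
well minimum = a = 6

6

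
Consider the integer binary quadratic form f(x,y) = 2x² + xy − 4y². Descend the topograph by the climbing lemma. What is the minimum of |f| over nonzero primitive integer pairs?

descent: ρ → (-4,-1,2)
descent: ρ → (2,5,-1)  [lands on river]
river: ρ → (-1,5,2)
river: ρ → (2,3,-3)
river: ρ → (-3,3,2)
closes: descent 2, river 4
min |a| on river = 1

1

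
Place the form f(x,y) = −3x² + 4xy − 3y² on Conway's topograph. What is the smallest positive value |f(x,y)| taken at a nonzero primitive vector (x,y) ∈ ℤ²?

translate: b→2 (≡-4 mod 6), so (3,-4,3)→(3,2,2)
flip: (3,2,2)→(2,-2,3)
translate: b→2 (≡-2 mod 4), so (2,-2,3)→(2,2,3)
reduced (well bottom): (2,2,3) with a≤c, −a<b≤a
well minimum |f| = |-2| = 2 (negative-definite)

2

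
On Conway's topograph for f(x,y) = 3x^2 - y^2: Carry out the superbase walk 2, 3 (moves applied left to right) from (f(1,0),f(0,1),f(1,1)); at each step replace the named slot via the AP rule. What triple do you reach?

start (3,-1,2) = (f(1,0),f(0,1),f(1,1))
replace slot 2: 2·(3+2) − (-1) = 11 → (3,11,2)
replace slot 3: 2·(3+11) − 2 = 26 → (3,11,26)

3,11,26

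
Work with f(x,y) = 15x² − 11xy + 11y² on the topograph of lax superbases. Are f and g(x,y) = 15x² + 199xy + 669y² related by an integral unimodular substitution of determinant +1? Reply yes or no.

D₁ = -539, D₂ = -539
f: flip: (15,-11,11)→(11,11,15)
f: reduced (well bottom): (11,11,15) with a≤c, −a<b≤a
g: translate: b→-11 (≡199 mod 30), so (15,199,669)→(15,-11,11)
g: flip: (15,-11,11)→(11,11,15)
g: reduced (well bottom): (11,11,15) with a≤c, −a<b≤a
reduced forms (11, 11, 15) vs (11, 11, 15) ⇒ equivalent

yes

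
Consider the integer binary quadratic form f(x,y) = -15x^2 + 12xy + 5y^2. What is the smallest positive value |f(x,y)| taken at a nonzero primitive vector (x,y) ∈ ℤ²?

river: ρ → (5,18,-6)
river: ρ → (-6,18,5)
river: ρ → (5,12,-15)
river: ρ → (-15,18,2)
river: ρ → (2,18,-15)
river: ρ → (-15,12,5)
closes: descent 0, river 6
min |a| on river = 2

2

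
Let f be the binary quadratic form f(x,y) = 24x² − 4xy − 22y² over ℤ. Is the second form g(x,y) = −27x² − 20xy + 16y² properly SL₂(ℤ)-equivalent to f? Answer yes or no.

D₁ = 2128, D₂ = 2128
river cycle of f (length 16): (-22, 4, 24), (24, 44, -2), (-2, 44, 24), (24, 4, -22), (-22, 40, 6), (6, 44, -8), (-8, 36, 26), (26, 16, -18), (-18, 20, 24), (24, 28, -14), … (6 more)
river cycle of g (length 10): (16, 20, -27), (-27, 34, 9), (9, 38, -19), (-19, 38, 9), (9, 34, -27), (-27, 20, 16), (16, 44, -3), (-3, 46, 1), (1, 46, -3), (-3, 44, 16)
cycles differ ⇒ inequivalent

no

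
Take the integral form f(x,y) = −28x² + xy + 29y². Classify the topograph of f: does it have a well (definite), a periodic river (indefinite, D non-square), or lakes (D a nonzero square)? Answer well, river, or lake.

D = b²−4ac = 1² − 4·(-28)·29 = 3249
D = 57² is a perfect square ⇒ form factors over ℤ ⇒ lakes

lake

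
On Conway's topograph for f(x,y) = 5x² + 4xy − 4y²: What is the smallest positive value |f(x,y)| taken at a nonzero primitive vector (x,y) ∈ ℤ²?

river: ρ → (-4,4,5)
river: ρ → (5,6,-3)
river: ρ → (-3,6,5)
river: ρ → (5,4,-4)
closes: descent 0, river 4
min |a| on river = 3

3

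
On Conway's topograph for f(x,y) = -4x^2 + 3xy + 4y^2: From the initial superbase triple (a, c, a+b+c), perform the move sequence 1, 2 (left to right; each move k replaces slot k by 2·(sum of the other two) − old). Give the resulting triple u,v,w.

start (-4,4,3) = (f(1,0),f(0,1),f(1,1))
replace slot 1: 2·(4+3) − (-4) = 18 → (18,4,3)
replace slot 2: 2·(18+3) − 4 = 38 → (18,38,3)

18,38,3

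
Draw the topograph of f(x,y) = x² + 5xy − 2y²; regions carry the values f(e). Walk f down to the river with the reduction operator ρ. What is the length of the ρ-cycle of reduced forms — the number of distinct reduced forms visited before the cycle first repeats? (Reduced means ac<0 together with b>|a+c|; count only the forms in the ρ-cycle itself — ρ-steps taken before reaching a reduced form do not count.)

D = 33, ⌊√D⌋ = 5
river: ρ → (-2,3,3)
river: ρ → (3,3,-2)
river: ρ → (-2,5,1)
river: ρ → (1,5,-2)
ρ-cycle length = 4 (tail of 0 descent steps not counted)

4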